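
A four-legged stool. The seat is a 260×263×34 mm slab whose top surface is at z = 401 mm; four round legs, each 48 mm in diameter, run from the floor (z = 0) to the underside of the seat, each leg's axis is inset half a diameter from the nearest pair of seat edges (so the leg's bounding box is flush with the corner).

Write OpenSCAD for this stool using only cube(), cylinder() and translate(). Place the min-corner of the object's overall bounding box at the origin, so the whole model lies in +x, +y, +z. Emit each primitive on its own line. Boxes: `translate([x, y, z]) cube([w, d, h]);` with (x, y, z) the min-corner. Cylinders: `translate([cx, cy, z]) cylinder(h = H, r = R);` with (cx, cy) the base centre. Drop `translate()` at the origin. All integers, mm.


translate([0, 0, 367]) cube([260, 263, 34]);
translate([24, 24, 0]) cylinder(h = 367, r = 24);
translate([236, 24, 0]) cylinder(h = 367, r = 24);
translate([24, 239, 0]) cylinder(h = 367, r = 24);
translate([236, 239, 0]) cylinder(h = 367, r = 24);


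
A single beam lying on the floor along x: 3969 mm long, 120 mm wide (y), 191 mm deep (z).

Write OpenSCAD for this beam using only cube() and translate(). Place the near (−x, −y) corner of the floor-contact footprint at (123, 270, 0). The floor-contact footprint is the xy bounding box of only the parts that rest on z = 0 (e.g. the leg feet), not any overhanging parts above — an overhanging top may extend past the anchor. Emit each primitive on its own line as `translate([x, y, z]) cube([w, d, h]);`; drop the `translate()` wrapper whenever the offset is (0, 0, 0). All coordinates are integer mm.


translate([123, 270, 0]) cube([3969, 120, 191]);


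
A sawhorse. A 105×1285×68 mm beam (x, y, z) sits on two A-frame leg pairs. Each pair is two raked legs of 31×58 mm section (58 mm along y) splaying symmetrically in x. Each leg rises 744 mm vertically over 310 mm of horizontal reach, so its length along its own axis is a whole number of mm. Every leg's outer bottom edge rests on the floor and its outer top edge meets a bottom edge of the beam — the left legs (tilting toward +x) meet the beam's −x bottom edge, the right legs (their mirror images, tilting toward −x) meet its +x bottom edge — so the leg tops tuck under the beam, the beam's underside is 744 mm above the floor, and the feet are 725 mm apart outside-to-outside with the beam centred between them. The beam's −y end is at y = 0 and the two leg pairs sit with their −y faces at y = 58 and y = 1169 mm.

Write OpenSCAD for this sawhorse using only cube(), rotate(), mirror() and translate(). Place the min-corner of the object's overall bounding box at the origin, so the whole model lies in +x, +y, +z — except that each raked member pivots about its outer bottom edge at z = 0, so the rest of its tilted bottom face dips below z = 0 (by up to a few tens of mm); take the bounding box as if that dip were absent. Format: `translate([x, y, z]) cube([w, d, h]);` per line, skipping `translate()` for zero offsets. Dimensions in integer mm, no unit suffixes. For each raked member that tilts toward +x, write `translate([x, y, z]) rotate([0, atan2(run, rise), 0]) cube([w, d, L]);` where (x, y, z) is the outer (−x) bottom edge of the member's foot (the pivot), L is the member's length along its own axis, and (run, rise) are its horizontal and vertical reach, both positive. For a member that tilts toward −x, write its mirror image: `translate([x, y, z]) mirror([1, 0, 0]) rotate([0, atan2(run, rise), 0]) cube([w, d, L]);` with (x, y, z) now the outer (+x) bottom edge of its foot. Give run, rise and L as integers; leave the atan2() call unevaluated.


translate([310, 0, 744]) cube([105, 1285, 68]);
translate([0, 58, 0]) rotate([0, atan2(310, 744), 0]) cube([31, 58, 806]);
translate([725, 58, 0]) mirror([1, 0, 0]) rotate([0, atan2(310, 744), 0]) cube([31, 58, 806]);
translate([0, 1169, 0]) rotate([0, atan2(310, 744), 0]) cube([31, 58, 806]);
translate([725, 1169, 0]) mirror([1, 0, 0]) rotate([0, atan2(310, 744), 0]) cube([31, 58, 806]);


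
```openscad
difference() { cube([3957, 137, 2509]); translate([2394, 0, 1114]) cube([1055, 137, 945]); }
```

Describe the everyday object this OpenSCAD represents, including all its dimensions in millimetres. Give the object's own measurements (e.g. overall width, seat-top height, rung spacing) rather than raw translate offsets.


A wall 3957 mm long (x), 137 mm thick (y), 2509 mm tall, with a rectangular window opening cut through it. The opening is 1055 mm wide and 945 mm tall; its sill is at z = 1114 mm and its near (−x) edge is 2394 mm from the wall's −x end. The opening passes through the full wall thickness.


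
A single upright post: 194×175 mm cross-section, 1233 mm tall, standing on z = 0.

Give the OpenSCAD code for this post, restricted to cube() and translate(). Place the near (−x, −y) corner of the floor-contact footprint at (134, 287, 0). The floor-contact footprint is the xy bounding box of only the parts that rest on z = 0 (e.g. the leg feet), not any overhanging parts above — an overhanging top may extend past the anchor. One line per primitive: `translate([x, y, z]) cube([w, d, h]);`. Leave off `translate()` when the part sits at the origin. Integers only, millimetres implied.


translate([134, 287, 0]) cube([194, 175, 1233]);


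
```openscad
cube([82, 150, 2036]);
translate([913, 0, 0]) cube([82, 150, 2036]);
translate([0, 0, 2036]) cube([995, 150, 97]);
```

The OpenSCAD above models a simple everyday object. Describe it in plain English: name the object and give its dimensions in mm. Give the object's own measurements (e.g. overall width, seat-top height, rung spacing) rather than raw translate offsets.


A door frame. The clear opening is 831 mm wide and 2036 mm high. Two 82 mm wide jambs, 150 mm deep, stand either side of the opening from the floor to the top of the opening. A 97 mm thick head sits across the top of both jambs, spanning the full outside width of the frame.


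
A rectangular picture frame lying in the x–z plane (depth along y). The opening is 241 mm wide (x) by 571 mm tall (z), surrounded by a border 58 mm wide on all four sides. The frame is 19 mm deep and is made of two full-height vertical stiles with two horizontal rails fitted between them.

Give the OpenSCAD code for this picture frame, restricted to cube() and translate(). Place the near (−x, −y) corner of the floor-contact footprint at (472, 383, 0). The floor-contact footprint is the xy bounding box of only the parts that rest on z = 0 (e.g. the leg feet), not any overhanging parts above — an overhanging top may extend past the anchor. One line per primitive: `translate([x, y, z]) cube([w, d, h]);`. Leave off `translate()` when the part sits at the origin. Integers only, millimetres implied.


translate([472, 383, 0]) cube([58, 19, 687]);
translate([771, 383, 0]) cube([58, 19, 687]);
translate([530, 383, 0]) cube([241, 19, 58]);
translate([530, 383, 629]) cube([241, 19, 58]);


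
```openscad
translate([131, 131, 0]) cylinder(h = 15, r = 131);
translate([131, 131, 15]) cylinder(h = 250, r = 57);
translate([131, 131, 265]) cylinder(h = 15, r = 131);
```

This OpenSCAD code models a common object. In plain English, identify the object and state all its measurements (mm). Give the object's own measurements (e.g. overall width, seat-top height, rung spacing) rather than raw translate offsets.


A spool: two coaxial disc flanges of radius 131 mm and thickness 15 mm, joined by a core cylinder of radius 57 mm and height 250 mm. The lower flange rests on z = 0 and the three cylinders share a vertical axis.


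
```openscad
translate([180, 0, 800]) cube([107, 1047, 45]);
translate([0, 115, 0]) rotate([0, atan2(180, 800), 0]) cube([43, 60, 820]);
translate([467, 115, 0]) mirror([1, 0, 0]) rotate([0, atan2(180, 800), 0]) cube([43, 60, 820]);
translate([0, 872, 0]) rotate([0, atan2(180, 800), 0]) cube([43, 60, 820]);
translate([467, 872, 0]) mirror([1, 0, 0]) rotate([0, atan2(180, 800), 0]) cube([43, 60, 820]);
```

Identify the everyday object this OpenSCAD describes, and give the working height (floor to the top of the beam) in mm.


A sawhorse. The overall height is 845 mm.

A beam across two mirrored pairs of raked legs — a sawhorse. The beam's underside is at z = 800 (matching the legs' vertical rise in atan2(180, 800)) and the beam is 45 mm tall, so its top is at 800 + 45 = 845 mm. The raked legs top out at the beam's underside, so that is the highest point.


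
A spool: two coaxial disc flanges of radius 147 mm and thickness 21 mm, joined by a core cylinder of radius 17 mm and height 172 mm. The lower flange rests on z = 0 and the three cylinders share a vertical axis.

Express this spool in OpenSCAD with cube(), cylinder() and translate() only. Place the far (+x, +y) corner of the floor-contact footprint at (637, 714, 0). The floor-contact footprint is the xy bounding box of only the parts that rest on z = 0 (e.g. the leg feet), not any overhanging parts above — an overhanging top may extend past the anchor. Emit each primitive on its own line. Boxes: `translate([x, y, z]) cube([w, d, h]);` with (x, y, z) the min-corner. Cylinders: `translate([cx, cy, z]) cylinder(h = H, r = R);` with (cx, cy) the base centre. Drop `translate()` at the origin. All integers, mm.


translate([490, 567, 0]) cylinder(h = 21, r = 147);
translate([490, 567, 21]) cylinder(h = 172, r = 17);
translate([490, 567, 193]) cylinder(h = 21, r = 147);


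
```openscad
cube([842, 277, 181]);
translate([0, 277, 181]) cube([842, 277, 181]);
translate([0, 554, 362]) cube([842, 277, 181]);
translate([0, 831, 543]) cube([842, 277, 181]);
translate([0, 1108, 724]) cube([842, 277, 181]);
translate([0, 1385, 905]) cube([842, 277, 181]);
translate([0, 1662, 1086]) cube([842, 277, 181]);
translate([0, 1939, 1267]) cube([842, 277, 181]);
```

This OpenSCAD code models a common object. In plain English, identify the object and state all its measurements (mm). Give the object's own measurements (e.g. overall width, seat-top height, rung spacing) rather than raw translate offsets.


A straight staircase of 8 solid steps. Each step is 842 mm wide (x), 277 mm deep (y, the going) and 181 mm tall (the rise). The first step rests on the floor; each subsequent step sits one going further in +y and one rise higher in +z, directly behind and above the previous step with no overlap.


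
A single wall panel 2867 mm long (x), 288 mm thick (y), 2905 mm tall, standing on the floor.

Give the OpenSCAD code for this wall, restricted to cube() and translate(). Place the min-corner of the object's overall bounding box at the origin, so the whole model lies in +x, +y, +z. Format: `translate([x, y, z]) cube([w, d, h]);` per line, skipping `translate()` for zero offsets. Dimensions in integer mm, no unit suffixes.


cube([2867, 288, 2905]);


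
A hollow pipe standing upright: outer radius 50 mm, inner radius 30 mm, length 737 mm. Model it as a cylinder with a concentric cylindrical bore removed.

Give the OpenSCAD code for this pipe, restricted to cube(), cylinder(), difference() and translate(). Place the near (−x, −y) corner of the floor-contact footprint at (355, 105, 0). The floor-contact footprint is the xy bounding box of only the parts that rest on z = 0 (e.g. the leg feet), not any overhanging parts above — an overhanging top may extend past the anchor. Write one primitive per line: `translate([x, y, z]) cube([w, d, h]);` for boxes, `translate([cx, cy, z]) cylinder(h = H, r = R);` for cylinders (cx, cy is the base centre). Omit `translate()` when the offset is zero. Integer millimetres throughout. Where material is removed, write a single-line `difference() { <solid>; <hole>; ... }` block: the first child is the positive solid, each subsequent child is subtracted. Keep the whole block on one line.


difference() { translate([405, 155, 0]) cylinder(h = 737, r = 50); translate([405, 155, 0]) cylinder(h = 737, r = 30); }


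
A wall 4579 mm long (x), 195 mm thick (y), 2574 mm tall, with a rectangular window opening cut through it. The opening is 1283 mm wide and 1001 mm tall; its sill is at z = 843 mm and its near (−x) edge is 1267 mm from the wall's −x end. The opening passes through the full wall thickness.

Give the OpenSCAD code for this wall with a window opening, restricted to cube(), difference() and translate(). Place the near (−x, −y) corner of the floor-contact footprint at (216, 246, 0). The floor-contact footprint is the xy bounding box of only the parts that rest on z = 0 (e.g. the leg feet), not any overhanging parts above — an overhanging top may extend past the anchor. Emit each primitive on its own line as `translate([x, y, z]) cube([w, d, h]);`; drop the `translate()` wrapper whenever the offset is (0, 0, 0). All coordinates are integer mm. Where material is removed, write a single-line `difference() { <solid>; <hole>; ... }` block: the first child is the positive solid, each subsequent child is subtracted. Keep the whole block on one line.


difference() { translate([216, 246, 0]) cube([4579, 195, 2574]); translate([1483, 246, 843]) cube([1283, 195, 1001]); }


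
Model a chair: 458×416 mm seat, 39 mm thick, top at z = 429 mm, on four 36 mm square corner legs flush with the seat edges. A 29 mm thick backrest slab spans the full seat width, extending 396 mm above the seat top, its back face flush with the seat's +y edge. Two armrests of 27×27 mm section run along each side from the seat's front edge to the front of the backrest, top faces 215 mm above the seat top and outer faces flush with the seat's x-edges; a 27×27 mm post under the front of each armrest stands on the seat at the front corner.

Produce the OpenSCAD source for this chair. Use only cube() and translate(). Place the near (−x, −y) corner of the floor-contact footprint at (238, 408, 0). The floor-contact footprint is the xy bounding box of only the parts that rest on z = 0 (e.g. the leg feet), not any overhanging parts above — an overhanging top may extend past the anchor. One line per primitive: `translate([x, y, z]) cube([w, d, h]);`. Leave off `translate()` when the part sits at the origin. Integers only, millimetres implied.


translate([238, 408, 390]) cube([458, 416, 39]);
translate([238, 408, 0]) cube([36, 36, 390]);
translate([660, 408, 0]) cube([36, 36, 390]);
translate([238, 788, 0]) cube([36, 36, 390]);
translate([660, 788, 0]) cube([36, 36, 390]);
translate([238, 795, 429]) cube([458, 29, 396]);
translate([238, 408, 617]) cube([27, 387, 27]);
translate([669, 408, 617]) cube([27, 387, 27]);
translate([238, 408, 429]) cube([27, 27, 188]);
translate([669, 408, 429]) cube([27, 27, 188]);


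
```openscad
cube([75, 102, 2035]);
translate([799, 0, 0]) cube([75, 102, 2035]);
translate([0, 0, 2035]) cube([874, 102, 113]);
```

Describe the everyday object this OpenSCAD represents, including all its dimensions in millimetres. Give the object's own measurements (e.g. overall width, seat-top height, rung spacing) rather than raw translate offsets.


A door frame. The clear opening is 724 mm wide and 2035 mm high. Two 75 mm wide jambs, 102 mm deep, stand either side of the opening from the floor to the top of the opening. A 113 mm thick head sits across the top of both jambs, spanning the full outside width of the frame.


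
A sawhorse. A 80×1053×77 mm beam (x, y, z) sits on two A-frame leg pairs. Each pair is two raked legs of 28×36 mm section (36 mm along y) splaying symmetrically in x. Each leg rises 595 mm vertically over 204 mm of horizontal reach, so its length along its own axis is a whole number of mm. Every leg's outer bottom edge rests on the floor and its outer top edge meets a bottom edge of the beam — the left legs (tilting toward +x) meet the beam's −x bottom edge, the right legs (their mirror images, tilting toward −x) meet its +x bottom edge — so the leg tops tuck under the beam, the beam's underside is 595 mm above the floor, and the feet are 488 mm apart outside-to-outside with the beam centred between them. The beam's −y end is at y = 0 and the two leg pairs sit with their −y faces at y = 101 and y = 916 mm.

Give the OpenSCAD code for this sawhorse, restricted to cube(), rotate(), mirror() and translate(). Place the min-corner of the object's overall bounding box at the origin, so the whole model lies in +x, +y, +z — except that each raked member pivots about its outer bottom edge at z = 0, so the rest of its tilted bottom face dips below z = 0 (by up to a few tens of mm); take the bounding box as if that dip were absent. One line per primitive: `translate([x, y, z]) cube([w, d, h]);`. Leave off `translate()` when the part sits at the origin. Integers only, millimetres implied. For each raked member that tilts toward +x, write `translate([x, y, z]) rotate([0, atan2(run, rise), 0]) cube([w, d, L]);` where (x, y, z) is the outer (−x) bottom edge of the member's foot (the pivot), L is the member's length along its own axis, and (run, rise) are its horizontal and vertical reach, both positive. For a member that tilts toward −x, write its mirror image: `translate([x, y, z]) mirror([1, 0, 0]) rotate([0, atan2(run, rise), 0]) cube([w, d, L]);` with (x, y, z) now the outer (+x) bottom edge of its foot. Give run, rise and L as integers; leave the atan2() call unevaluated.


translate([204, 0, 595]) cube([80, 1053, 77]);
translate([0, 101, 0]) rotate([0, atan2(204, 595), 0]) cube([28, 36, 629]);
translate([488, 101, 0]) mirror([1, 0, 0]) rotate([0, atan2(204, 595), 0]) cube([28, 36, 629]);
translate([0, 916, 0]) rotate([0, atan2(204, 595), 0]) cube([28, 36, 629]);
translate([488, 916, 0]) mirror([1, 0, 0]) rotate([0, atan2(204, 595), 0]) cube([28, 36, 629]);


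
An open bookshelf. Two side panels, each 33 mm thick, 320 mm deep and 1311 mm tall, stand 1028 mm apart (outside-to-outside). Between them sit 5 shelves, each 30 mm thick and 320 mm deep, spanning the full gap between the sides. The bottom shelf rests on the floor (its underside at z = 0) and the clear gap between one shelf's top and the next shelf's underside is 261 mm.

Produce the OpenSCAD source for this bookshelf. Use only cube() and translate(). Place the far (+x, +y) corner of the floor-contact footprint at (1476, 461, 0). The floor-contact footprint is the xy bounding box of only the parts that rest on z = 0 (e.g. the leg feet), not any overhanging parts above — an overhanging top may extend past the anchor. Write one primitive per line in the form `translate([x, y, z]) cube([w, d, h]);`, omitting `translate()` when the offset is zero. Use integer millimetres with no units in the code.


translate([448, 141, 0]) cube([33, 320, 1311]);
translate([1443, 141, 0]) cube([33, 320, 1311]);
translate([481, 141, 0]) cube([962, 320, 30]);
translate([481, 141, 291]) cube([962, 320, 30]);
translate([481, 141, 582]) cube([962, 320, 30]);
translate([481, 141, 873]) cube([962, 320, 30]);
translate([481, 141, 1164]) cube([962, 320, 30]);


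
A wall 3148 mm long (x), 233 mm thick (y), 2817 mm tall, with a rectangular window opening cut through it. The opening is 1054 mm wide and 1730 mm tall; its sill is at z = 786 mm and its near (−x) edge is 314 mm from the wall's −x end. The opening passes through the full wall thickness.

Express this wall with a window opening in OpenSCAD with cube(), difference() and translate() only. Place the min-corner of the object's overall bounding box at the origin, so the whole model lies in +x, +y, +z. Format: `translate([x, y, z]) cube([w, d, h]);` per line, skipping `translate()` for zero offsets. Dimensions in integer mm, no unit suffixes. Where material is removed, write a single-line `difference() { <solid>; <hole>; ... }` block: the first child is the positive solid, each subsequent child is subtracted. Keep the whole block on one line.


difference() { cube([3148, 233, 2817]); translate([314, 0, 786]) cube([1054, 233, 1730]); }


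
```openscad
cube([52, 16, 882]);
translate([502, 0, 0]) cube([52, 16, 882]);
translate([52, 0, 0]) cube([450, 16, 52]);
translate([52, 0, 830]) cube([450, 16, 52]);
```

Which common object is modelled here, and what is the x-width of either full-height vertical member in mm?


A picture frame. The border width is 52 mm.

Four thin pieces enclosing a rectangular opening — a picture frame. The two full-height stiles are 882 mm tall; the top rail sits at z = 830 and is 52 mm tall, so the border above the opening is 882 − 830 = 52 mm, matching the stile x-width.


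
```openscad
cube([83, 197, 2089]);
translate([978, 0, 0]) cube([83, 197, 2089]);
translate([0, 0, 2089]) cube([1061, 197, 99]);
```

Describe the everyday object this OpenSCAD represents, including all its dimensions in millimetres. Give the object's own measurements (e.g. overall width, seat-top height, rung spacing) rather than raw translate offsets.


A door frame. The clear opening is 895 mm wide and 2089 mm high. Two 83 mm wide jambs, 197 mm deep, stand either side of the opening from the floor to the top of the opening. A 99 mm thick head sits across the top of both jambs, spanning the full outside width of the frame.


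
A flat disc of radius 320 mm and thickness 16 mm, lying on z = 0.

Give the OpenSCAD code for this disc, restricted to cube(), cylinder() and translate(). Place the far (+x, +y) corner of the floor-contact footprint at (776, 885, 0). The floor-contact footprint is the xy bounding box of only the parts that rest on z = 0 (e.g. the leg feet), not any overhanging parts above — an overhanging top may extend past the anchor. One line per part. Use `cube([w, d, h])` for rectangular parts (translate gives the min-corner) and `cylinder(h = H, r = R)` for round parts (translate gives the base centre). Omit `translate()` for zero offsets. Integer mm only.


translate([456, 565, 0]) cylinder(h = 16, r = 320);


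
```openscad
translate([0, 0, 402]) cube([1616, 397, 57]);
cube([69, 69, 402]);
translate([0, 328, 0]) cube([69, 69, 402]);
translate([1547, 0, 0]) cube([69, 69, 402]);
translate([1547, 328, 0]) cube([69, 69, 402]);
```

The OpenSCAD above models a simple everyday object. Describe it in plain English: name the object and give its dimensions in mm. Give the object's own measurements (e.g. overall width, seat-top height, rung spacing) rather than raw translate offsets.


A long wooden bench with a 1616 mm (x) × 397 mm (y) seat, 57 mm thick, its top surface 459 mm above the floor. Four 69 mm square legs at the seat corners, flush with the edges, run from z = 0 to the seat underside.


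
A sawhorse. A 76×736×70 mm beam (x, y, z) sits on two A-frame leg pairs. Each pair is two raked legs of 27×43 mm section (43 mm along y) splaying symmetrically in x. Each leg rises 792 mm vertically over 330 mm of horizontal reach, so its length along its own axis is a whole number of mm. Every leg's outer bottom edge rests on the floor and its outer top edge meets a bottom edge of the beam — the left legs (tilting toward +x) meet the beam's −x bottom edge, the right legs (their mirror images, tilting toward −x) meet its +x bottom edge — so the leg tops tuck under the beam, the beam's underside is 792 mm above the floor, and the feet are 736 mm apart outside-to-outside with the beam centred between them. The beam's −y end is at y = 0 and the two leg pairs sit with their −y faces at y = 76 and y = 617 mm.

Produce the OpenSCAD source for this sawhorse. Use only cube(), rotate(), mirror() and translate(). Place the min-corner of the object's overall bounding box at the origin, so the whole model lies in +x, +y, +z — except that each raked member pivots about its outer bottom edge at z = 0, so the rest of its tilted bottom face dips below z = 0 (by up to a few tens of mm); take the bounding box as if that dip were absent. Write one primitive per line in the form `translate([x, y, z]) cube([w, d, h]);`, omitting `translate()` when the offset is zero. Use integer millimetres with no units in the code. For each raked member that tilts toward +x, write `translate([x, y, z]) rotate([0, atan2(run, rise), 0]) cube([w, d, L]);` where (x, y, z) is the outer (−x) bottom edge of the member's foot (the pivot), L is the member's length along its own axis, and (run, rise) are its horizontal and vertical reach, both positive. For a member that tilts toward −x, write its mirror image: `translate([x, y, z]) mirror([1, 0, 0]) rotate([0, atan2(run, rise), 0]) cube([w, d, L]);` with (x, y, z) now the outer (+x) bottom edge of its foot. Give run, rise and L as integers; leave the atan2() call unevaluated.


// leg length = √(330² + 792²) = 858
// right-leg outer foot x = 2·330 + 76 = 736
// beam min-corner = (330, 0, 792)
translate([330, 0, 792]) cube([76, 736, 70]);
translate([0, 76, 0]) rotate([0, atan2(330, 792), 0]) cube([27, 43, 858]);
translate([736, 76, 0]) mirror([1, 0, 0]) rotate([0, atan2(330, 792), 0]) cube([27, 43, 858]);
translate([0, 617, 0]) rotate([0, atan2(330, 792), 0]) cube([27, 43, 858]);
translate([736, 617, 0]) mirror([1, 0, 0]) rotate([0, atan2(330, 792), 0]) cube([27, 43, 858]);


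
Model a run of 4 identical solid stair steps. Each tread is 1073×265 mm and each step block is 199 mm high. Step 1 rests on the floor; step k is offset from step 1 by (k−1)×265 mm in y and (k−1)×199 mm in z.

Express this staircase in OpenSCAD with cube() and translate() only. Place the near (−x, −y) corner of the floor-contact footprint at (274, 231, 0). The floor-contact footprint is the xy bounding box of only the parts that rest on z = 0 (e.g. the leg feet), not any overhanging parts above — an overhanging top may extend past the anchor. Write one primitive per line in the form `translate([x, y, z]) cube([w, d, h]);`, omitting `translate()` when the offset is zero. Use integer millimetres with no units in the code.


translate([274, 231, 0]) cube([1073, 265, 199]);
translate([274, 496, 199]) cube([1073, 265, 199]);
translate([274, 761, 398]) cube([1073, 265, 199]);
translate([274, 1026, 597]) cube([1073, 265, 199]);


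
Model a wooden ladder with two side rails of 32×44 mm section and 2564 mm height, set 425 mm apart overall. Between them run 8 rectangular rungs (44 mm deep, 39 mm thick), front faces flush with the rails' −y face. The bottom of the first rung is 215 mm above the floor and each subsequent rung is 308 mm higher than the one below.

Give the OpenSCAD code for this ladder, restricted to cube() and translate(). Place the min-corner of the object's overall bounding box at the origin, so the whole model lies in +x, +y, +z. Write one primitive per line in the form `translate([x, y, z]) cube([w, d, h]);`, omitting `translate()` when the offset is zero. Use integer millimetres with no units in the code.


cube([32, 44, 2564]);
translate([393, 0, 0]) cube([32, 44, 2564]);
translate([32, 0, 215]) cube([361, 44, 39]);
translate([32, 0, 523]) cube([361, 44, 39]);
translate([32, 0, 831]) cube([361, 44, 39]);
translate([32, 0, 1139]) cube([361, 44, 39]);
translate([32, 0, 1447]) cube([361, 44, 39]);
translate([32, 0, 1755]) cube([361, 44, 39]);
translate([32, 0, 2063]) cube([361, 44, 39]);
translate([32, 0, 2371]) cube([361, 44, 39]);


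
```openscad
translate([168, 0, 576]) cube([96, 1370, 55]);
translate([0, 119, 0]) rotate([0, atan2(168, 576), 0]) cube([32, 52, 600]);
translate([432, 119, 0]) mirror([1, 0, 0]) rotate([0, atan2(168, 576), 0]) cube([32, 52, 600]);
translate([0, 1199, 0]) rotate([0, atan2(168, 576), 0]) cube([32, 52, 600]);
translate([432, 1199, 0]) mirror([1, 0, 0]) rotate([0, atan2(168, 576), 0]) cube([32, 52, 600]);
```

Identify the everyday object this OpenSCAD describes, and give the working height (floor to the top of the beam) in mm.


A sawhorse. The overall height is 631 mm.

A beam across two mirrored pairs of raked legs — a sawhorse. The beam's underside is at z = 576 (matching the legs' vertical rise in atan2(168, 576)) and the beam is 55 mm tall, so its top is at 576 + 55 = 631 mm. The raked legs top out at the beam's underside, so that is the highest point.


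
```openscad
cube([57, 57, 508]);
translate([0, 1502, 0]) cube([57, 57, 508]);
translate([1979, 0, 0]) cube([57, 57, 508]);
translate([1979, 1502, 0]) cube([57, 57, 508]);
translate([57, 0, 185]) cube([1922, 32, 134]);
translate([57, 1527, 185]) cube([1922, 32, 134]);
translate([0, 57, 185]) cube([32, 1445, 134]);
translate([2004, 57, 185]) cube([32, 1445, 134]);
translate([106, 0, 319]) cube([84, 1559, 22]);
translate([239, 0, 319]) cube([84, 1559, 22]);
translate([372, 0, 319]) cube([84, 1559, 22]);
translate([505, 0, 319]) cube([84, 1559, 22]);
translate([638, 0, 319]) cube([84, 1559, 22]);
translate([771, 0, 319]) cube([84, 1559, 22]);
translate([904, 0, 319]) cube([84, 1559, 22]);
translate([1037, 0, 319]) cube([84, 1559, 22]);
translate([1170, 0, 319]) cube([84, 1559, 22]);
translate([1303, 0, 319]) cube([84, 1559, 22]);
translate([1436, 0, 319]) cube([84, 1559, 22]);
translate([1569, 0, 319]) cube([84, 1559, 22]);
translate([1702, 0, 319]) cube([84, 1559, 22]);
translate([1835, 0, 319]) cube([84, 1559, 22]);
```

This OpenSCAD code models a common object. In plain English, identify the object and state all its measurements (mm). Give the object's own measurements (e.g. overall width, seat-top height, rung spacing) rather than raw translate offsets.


A bed frame 2036 mm long (x) by 1559 mm wide (y). Four 57×57 mm corner posts, 508 mm tall, at the corners of the footprint. Four rails of 32 mm thickness and 134 mm height run between adjacent posts with their undersides at z = 185 mm, their outer faces flush with the outside of the frame (the two x-running rails run between the posts' inner faces; the two y-running rails run between the posts' inner faces). 14 slats, each 84 mm wide (x) and 22 mm thick, lie across the top of the two x-running rails, running the full 1559 mm width of the frame in y; along x they sit between the end posts with a 49 mm gap after the −x posts and between neighbouring slats, leaving 60 mm before the +x posts.


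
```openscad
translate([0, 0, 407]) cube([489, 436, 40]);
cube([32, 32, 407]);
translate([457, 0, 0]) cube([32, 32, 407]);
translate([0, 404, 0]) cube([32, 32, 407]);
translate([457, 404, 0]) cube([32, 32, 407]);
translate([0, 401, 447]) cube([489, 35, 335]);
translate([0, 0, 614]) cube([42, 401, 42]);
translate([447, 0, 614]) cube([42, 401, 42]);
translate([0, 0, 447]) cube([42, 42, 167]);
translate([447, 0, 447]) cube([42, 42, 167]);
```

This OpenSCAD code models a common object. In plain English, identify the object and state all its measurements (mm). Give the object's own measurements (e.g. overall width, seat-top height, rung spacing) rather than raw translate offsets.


A chair. The seat is a 489×436×40 mm slab with its top at z = 447 mm, on four 32×32 mm corner legs (flush with the seat edges, standing on z = 0). A flat backrest 35 mm thick, 335 mm tall, spans the full seat width and rises from the seat top along its +y edge, rear face flush with the rear of the seat. Two armrests of 42×42 mm section run along each side from the seat's front edge to the front of the backrest, top faces 209 mm above the seat top and outer faces flush with the seat's x-edges; a 42×42 mm post under the front of each armrest stands on the seat at the front corner.


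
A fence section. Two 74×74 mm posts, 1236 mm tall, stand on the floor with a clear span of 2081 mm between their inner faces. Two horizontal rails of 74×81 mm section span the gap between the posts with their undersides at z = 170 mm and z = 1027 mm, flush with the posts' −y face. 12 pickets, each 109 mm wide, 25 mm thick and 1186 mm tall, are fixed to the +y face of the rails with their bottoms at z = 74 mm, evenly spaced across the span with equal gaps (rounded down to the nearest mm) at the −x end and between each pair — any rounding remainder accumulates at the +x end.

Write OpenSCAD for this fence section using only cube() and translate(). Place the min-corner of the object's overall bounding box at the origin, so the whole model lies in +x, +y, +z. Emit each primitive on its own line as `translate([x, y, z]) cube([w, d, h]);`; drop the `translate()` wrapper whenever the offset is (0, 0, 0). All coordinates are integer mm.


cube([74, 74, 1236]);
translate([2155, 0, 0]) cube([74, 74, 1236]);
translate([74, 0, 170]) cube([2081, 74, 81]);
translate([74, 0, 1027]) cube([2081, 74, 81]);
translate([133, 74, 74]) cube([109, 25, 1186]);
translate([301, 74, 74]) cube([109, 25, 1186]);
translate([469, 74, 74]) cube([109, 25, 1186]);
translate([637, 74, 74]) cube([109, 25, 1186]);
translate([805, 74, 74]) cube([109, 25, 1186]);
translate([973, 74, 74]) cube([109, 25, 1186]);
translate([1141, 74, 74]) cube([109, 25, 1186]);
translate([1309, 74, 74]) cube([109, 25, 1186]);
translate([1477, 74, 74]) cube([109, 25, 1186]);
translate([1645, 74, 74]) cube([109, 25, 1186]);
translate([1813, 74, 74]) cube([109, 25, 1186]);
translate([1981, 74, 74]) cube([109, 25, 1186]);


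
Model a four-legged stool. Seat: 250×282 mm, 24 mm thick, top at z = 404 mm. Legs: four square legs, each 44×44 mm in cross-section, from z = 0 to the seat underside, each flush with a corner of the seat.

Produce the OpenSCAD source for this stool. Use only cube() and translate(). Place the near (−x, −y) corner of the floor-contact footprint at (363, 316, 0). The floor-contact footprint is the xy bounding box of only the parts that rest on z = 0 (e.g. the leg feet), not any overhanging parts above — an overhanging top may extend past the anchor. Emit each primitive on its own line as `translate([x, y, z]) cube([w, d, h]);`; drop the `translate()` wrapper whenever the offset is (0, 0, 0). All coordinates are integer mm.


// leg_h = 404 - 24 = 380
translate([363, 316, 380]) cube([250, 282, 24]);
translate([363, 316, 0]) cube([44, 44, 380]);
translate([569, 316, 0]) cube([44, 44, 380]);
translate([363, 554, 0]) cube([44, 44, 380]);
translate([569, 554, 0]) cube([44, 44, 380]);


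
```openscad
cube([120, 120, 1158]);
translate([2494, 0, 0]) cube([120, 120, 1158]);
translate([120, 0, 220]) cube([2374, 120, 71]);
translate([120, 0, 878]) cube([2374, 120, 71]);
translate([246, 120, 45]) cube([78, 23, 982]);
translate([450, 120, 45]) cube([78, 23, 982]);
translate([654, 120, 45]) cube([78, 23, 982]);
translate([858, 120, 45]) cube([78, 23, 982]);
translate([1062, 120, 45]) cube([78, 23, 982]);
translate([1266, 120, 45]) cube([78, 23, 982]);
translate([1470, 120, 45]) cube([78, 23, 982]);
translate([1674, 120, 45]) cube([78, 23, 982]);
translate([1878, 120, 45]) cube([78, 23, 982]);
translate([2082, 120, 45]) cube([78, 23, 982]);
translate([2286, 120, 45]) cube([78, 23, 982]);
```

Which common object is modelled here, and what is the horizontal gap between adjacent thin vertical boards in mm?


A fence section. The picket gap is 126 mm.

Two posts, two rails, 11 pickets — a fence section. Span 2374 mm holds 11 pickets of 78 mm with 12 equal gaps: ⌊(2374 − 11·78) / 12⌋ = 126 mm.


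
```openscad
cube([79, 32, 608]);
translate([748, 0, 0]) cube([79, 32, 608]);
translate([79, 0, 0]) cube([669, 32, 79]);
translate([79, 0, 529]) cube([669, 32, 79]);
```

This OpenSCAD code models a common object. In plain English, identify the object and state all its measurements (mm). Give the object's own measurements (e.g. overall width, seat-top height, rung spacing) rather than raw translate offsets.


A rectangular picture frame lying in the x–z plane (depth along y). The opening is 669 mm wide (x) by 450 mm tall (z), surrounded by a border 79 mm wide on all four sides. The frame is 32 mm deep and is made of two full-height vertical stiles with two horizontal rails fitted between them.


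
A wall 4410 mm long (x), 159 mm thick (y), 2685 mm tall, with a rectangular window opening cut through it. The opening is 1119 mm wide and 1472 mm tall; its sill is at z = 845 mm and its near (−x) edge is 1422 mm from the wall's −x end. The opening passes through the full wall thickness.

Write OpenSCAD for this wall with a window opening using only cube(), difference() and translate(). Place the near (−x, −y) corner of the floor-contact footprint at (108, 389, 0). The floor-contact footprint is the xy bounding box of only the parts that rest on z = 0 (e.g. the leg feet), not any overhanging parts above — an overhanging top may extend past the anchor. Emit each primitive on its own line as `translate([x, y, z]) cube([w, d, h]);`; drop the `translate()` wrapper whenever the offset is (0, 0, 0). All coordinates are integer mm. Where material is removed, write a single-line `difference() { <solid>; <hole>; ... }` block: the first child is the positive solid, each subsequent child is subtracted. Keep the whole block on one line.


difference() { translate([108, 389, 0]) cube([4410, 159, 2685]); translate([1530, 389, 845]) cube([1119, 159, 1472]); }


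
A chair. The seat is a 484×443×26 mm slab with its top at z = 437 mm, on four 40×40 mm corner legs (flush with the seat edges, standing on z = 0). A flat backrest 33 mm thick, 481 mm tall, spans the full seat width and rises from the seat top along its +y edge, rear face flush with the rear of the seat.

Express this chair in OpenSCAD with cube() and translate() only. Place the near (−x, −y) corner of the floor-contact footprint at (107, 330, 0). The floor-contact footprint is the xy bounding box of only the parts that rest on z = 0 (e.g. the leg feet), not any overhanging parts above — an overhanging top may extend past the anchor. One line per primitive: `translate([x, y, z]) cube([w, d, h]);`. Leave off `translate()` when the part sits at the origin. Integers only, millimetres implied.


// leg_h = 437 - 26 = 411
translate([107, 330, 411]) cube([484, 443, 26]);
translate([107, 330, 0]) cube([40, 40, 411]);
translate([551, 330, 0]) cube([40, 40, 411]);
translate([107, 733, 0]) cube([40, 40, 411]);
translate([551, 733, 0]) cube([40, 40, 411]);
translate([107, 740, 437]) cube([484, 33, 481]);


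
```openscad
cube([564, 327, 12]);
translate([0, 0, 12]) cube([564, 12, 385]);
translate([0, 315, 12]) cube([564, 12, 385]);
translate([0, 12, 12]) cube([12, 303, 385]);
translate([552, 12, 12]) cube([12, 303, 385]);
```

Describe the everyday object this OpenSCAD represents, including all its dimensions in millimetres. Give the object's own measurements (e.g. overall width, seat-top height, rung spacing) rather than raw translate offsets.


An open-topped rectangular box: outside dimensions 564×327×397 mm, with a uniform wall and base thickness of 12 mm. The base is a full 564×327 slab on the floor; four walls sit on top of the base. The front and back walls (the −y and +y sides) span the full width; the two side walls fit between them.


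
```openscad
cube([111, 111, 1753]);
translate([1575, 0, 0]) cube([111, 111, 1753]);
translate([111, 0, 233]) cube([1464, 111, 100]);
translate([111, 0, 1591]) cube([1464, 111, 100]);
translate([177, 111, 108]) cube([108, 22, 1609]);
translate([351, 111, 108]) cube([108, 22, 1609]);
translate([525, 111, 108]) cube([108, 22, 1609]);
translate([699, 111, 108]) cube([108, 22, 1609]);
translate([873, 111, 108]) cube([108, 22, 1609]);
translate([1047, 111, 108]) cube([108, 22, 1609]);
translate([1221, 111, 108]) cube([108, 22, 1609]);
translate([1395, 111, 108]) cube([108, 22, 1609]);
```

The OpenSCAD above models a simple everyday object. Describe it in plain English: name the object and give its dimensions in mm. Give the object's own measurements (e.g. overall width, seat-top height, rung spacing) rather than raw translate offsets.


A fence section. Two 111×111 mm posts, 1753 mm tall, stand on the floor with a clear span of 1464 mm between their inner faces. Two horizontal rails of 111×100 mm section span the gap between the posts with their undersides at z = 233 mm and z = 1591 mm, flush with the posts' −y face. 8 pickets, each 108 mm wide, 22 mm thick and 1609 mm tall, are fixed to the +y face of the rails with their bottoms at z = 108 mm, spaced across the span with a 66 mm gap after the −x post and between neighbouring pickets, with 72 mm left before the +x post.


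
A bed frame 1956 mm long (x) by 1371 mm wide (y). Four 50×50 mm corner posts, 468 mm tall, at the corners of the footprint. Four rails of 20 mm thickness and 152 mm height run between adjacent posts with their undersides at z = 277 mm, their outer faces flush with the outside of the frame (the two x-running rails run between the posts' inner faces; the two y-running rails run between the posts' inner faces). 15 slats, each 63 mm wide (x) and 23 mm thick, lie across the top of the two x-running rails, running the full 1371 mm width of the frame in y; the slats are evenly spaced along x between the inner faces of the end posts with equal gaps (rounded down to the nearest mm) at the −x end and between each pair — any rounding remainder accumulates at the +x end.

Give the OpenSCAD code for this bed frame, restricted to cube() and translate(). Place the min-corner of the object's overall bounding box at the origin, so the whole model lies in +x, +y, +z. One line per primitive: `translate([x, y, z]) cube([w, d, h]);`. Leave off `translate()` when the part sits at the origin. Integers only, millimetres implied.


cube([50, 50, 468]);
translate([0, 1321, 0]) cube([50, 50, 468]);
translate([1906, 0, 0]) cube([50, 50, 468]);
translate([1906, 1321, 0]) cube([50, 50, 468]);
translate([50, 0, 277]) cube([1856, 20, 152]);
translate([50, 1351, 277]) cube([1856, 20, 152]);
translate([0, 50, 277]) cube([20, 1271, 152]);
translate([1936, 50, 277]) cube([20, 1271, 152]);
translate([106, 0, 429]) cube([63, 1371, 23]);
translate([225, 0, 429]) cube([63, 1371, 23]);
translate([344, 0, 429]) cube([63, 1371, 23]);
translate([463, 0, 429]) cube([63, 1371, 23]);
translate([582, 0, 429]) cube([63, 1371, 23]);
translate([701, 0, 429]) cube([63, 1371, 23]);
translate([820, 0, 429]) cube([63, 1371, 23]);
translate([939, 0, 429]) cube([63, 1371, 23]);
translate([1058, 0, 429]) cube([63, 1371, 23]);
translate([1177, 0, 429]) cube([63, 1371, 23]);
translate([1296, 0, 429]) cube([63, 1371, 23]);
translate([1415, 0, 429]) cube([63, 1371, 23]);
translate([1534, 0, 429]) cube([63, 1371, 23]);
translate([1653, 0, 429]) cube([63, 1371, 23]);
translate([1772, 0, 429]) cube([63, 1371, 23]);
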